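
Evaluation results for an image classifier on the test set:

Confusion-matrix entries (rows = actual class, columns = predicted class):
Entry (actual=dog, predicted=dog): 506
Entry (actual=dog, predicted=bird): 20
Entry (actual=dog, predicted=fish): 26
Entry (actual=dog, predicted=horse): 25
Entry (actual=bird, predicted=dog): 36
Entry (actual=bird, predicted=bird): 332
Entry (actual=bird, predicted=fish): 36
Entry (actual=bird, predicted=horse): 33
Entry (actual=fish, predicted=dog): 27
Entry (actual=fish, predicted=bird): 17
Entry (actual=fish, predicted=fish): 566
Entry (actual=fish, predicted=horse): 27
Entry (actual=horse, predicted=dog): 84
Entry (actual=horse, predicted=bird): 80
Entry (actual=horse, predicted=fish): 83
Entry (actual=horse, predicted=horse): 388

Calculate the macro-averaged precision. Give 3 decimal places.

0.783

Per-class precision (TP/(TP+FP)):
  dog: TP=506, FP=36+27+84=147 → 506/653 = 0.7749
  bird: TP=332, FP=20+17+80=117 → 332/449 = 0.7394
  fish: TP=566, FP=26+36+83=145 → 566/711 = 0.7961
  horse: TP=388, FP=25+33+27=85 → 388/473 = 0.8203
Macro-precision = mean = (0.7749 + 0.7394 + 0.7961 + 0.8203) / 4 = 0.783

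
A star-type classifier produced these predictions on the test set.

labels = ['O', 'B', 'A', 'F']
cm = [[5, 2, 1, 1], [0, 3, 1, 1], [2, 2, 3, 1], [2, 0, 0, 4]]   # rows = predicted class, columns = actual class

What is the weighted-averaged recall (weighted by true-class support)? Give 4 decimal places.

0.5357

Per-class recall (TP/(TP+FN)):
  O: TP=5, FN=0+2+2=4 → 5/9 = 0.55556
  B: TP=3, FN=2+2+0=4 → 3/7 = 0.42857
  A: TP=3, FN=1+1+0=2 → 3/5 = 0.60000
  F: TP=4, FN=1+1+1=3 → 4/7 = 0.57143
Weighted-recall = Σ (supportᵢ/N)·recallᵢ with N=28: (9/28)·0.55556 + (7/28)·0.42857 + (5/28)·0.60000 + (7/28)·0.57143 = 0.5357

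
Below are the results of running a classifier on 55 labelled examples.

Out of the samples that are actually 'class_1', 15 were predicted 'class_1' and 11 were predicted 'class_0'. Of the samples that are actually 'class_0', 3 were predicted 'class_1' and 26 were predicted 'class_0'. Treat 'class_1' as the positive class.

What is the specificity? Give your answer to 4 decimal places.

0.8966

Specificity = TN/(TN+FP) = 26/(26+3) = 0.8966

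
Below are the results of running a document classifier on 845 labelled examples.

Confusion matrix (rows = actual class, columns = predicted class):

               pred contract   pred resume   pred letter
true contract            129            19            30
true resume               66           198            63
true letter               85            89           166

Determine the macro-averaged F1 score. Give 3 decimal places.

0.581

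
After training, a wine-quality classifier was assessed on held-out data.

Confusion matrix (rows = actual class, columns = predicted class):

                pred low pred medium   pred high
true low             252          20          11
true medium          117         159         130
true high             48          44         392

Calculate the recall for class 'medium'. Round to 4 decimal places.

0.3916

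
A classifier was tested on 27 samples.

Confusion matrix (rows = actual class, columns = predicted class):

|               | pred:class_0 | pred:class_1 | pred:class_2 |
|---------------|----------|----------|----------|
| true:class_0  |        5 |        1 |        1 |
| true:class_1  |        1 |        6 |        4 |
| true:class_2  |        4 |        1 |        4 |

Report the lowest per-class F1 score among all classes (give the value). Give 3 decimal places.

0.444

Per-class F1 score (2·TP/(2·TP+FP+FN)):
  class_0: TP=5, FP=1+4=5, FN=1+1=2 → 10/17 = 0.5882
  class_1: TP=6, FP=1+1=2, FN=1+4=5 → 12/19 = 0.6316
  class_2: TP=4, FP=1+4=5, FN=4+1=5 → 8/18 = 0.4444
Lowest is class 'class_2' with F1 score = 0.444.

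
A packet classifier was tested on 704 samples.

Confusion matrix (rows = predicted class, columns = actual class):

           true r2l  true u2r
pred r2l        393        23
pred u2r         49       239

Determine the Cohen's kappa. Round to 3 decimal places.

0.785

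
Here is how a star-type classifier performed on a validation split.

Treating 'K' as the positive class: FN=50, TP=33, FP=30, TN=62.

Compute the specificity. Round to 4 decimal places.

0.6739

Specificity = TN/(TN+FP) = 62/(62+30) = 0.6739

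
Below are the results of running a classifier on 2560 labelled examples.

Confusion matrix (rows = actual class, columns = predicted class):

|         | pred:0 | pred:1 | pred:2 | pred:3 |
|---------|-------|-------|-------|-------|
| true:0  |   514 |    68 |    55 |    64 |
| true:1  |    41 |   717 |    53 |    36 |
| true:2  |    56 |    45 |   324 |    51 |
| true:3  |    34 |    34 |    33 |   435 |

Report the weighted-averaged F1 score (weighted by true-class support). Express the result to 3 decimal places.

0.777

Per-class F1 score (2·TP/(2·TP+FP+FN)):
  0: TP=514, FP=41+56+34=131, FN=68+55+64=187 → 1028/1346 = 0.7637
  1: TP=717, FP=68+45+34=147, FN=41+53+36=130 → 1434/1711 = 0.8381
  2: TP=324, FP=55+53+33=141, FN=56+45+51=152 → 648/941 = 0.6886
  3: TP=435, FP=64+36+51=151, FN=34+34+33=101 → 870/1122 = 0.7754
Weighted-F1 score = Σ (supportᵢ/N)·F1 scoreᵢ with N=2560: (701/2560)·0.7637 + (847/2560)·0.8381 + (476/2560)·0.6886 + (536/2560)·0.7754 = 0.777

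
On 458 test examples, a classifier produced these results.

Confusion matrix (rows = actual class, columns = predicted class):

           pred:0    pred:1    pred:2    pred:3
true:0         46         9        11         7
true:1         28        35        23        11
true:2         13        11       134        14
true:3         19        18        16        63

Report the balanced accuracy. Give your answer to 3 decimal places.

0.578

Balanced accuracy = mean of per-class recall.
  0: recall = 46/73 = 0.6301
  1: recall = 35/97 = 0.3608
  2: recall = 134/172 = 0.7791
  3: recall = 63/116 = 0.5431
Mean = (0.6301 + 0.3608 + 0.7791 + 0.5431) / 4 = 0.578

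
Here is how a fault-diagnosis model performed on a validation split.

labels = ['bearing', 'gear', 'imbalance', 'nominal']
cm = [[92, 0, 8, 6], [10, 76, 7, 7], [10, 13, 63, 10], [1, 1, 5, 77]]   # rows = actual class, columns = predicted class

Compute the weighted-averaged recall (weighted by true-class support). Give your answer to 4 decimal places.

Per-class recall (TP/(TP+FN)):
  bearing: TP=92, FN=0+8+6=14 → 92/106 = 0.86792
  gear: TP=76, FN=10+7+7=24 → 76/100 = 0.76000
  imbalance: TP=63, FN=10+13+10=33 → 63/96 = 0.65625
  nominal: TP=77, FN=1+1+5=7 → 77/84 = 0.91667
Weighted-recall = Σ (supportᵢ/N)·recallᵢ with N=386: (106/386)·0.86792 + (100/386)·0.76000 + (96/386)·0.65625 + (84/386)·0.91667 = 0.7979

0.7979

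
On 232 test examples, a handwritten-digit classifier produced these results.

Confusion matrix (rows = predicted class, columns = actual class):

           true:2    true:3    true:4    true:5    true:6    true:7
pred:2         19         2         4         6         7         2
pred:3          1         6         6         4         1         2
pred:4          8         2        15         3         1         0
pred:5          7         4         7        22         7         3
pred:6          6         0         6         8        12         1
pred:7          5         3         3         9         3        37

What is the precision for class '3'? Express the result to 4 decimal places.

precision = TP/(TP+FP).
3: TP=6, FP=1+6+4+1+2=14 → 6/20 = 0.30000

0.3000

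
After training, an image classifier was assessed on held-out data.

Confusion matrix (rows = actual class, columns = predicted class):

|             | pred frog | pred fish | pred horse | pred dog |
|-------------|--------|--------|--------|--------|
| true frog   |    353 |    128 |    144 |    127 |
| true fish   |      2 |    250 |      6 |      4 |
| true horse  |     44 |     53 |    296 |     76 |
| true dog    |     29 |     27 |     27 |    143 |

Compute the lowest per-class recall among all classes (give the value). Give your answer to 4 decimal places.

Per-class recall (TP/(TP+FN)):
  frog: TP=353, FN=128+144+127=399 → 353/752 = 0.46941
  fish: TP=250, FN=2+6+4=12 → 250/262 = 0.95420
  horse: TP=296, FN=44+53+76=173 → 296/469 = 0.63113
  dog: TP=143, FN=29+27+27=83 → 143/226 = 0.63274
Lowest is class 'frog' with recall = 0.4694.

0.4694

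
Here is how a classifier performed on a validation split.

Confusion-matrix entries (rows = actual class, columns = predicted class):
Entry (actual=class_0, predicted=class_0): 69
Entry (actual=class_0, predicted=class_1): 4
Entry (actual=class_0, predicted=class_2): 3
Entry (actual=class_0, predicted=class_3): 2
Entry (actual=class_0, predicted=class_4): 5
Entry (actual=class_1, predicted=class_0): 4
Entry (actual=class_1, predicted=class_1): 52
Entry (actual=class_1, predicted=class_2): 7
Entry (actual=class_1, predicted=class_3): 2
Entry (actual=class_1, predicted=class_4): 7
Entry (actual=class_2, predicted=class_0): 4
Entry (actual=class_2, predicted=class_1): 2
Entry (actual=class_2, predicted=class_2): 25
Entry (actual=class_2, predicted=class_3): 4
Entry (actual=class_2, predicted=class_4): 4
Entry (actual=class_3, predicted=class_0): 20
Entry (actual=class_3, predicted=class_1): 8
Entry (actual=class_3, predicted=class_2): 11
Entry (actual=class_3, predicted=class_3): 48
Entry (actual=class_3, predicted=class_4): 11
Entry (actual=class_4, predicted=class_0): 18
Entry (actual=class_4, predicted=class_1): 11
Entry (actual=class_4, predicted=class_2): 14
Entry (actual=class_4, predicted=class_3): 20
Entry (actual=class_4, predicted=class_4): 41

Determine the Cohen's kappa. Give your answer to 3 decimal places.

Observed agreement pₒ = trace/N = 235/396 = 0.5934
Expected agreement pₑ = Σ (rowᵢ·colᵢ)/N² = (83·115 + 72·77 + 39·60 + 98·76 + 104·68)/396² = 0.2037
κ = (pₒ − pₑ)/(1 − pₑ) = (0.5934 − 0.2037)/(1 − 0.2037) = 0.489

0.489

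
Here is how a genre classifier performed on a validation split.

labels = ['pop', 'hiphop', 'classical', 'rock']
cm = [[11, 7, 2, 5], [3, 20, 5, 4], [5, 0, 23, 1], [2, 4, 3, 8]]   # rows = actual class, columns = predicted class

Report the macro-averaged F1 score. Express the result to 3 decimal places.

Per-class F1 score (2·TP/(2·TP+FP+FN)):
  pop: TP=11, FP=3+5+2=10, FN=7+2+5=14 → 22/46 = 0.4783
  hiphop: TP=20, FP=7+0+4=11, FN=3+5+4=12 → 40/63 = 0.6349
  classical: TP=23, FP=2+5+3=10, FN=5+0+1=6 → 46/62 = 0.7419
  rock: TP=8, FP=5+4+1=10, FN=2+4+3=9 → 16/35 = 0.4571
Macro-F1 score = mean = (0.4783 + 0.6349 + 0.7419 + 0.4571) / 4 = 0.578

0.578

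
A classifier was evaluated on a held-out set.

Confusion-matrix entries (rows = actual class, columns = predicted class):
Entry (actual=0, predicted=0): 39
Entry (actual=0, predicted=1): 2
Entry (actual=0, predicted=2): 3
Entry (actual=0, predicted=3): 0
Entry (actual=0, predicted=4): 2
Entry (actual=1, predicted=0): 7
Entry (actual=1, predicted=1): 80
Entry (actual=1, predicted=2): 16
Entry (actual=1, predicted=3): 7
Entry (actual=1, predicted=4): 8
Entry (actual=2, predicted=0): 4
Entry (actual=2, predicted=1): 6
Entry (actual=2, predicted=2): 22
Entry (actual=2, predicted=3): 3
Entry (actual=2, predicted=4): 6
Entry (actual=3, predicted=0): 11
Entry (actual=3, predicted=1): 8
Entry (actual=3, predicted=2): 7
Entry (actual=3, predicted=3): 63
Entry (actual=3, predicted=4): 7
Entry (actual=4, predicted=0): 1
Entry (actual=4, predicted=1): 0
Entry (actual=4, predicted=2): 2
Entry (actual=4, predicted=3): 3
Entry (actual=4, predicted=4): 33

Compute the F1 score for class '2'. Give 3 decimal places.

0.484

One-vs-rest for '2': TP = diagonal; FP = other classes predicted '2'; FN = '2' predicted as other.
F1 score = 2·TP/(2·TP+FP+FN).
2: TP=22, FP=3+16+7+2=28, FN=4+6+3+6=19 → 44/91 = 0.4835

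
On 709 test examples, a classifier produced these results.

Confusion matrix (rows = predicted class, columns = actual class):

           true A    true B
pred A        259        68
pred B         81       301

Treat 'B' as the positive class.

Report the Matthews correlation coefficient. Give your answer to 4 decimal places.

MCC = (TP·TN − FP·FN) / √((TP+FP)(TP+FN)(TN+FP)(TN+FN))
Numerator = 301·259 − 81·68 = 72451
Denominator = √(382·369·340·327) = √15671710440 = 125186.7023
MCC = 72451 / 125186.7023 = 0.5787

0.5787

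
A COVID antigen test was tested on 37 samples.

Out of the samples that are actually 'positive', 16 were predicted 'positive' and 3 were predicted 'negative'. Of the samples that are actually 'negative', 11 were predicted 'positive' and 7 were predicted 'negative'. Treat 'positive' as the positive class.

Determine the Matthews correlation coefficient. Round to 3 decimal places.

0.260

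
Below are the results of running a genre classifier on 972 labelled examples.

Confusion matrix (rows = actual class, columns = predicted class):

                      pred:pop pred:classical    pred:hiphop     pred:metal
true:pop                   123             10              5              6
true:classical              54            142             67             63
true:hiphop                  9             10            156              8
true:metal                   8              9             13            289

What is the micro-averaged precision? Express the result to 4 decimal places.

0.7305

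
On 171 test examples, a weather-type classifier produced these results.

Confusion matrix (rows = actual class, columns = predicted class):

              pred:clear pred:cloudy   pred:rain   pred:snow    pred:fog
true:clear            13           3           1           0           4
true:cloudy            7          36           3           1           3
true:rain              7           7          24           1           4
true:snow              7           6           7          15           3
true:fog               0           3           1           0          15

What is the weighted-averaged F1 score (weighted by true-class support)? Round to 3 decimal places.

0.602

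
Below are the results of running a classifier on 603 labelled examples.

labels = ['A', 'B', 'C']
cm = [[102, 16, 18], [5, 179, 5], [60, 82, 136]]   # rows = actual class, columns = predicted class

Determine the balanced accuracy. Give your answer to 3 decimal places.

0.729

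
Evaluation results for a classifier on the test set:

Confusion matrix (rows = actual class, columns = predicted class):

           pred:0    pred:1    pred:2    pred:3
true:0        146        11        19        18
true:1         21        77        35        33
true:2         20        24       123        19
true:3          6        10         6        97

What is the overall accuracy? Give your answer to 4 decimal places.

0.6662

Accuracy = trace / total = (146+77+123+97=443) / 665 = 443/665 = 0.6662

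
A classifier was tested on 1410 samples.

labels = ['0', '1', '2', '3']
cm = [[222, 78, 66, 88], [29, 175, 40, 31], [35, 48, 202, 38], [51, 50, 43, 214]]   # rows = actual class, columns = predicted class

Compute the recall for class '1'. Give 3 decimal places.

0.636

One-vs-rest for '1': TP = diagonal; FP = other classes predicted '1'; FN = '1' predicted as other.
recall = TP/(TP+FN).
1: TP=175, FN=29+40+31=100 → 175/275 = 0.6364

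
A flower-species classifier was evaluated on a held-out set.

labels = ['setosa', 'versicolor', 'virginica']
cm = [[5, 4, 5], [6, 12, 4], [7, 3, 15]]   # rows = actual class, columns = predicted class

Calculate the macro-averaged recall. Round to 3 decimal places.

0.501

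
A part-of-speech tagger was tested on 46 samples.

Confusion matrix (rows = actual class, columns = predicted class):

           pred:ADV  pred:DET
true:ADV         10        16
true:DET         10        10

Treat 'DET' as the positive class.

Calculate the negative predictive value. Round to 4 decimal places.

NPV = TN/(TN+FN) = 10/(10+10) = 0.5000

0.5000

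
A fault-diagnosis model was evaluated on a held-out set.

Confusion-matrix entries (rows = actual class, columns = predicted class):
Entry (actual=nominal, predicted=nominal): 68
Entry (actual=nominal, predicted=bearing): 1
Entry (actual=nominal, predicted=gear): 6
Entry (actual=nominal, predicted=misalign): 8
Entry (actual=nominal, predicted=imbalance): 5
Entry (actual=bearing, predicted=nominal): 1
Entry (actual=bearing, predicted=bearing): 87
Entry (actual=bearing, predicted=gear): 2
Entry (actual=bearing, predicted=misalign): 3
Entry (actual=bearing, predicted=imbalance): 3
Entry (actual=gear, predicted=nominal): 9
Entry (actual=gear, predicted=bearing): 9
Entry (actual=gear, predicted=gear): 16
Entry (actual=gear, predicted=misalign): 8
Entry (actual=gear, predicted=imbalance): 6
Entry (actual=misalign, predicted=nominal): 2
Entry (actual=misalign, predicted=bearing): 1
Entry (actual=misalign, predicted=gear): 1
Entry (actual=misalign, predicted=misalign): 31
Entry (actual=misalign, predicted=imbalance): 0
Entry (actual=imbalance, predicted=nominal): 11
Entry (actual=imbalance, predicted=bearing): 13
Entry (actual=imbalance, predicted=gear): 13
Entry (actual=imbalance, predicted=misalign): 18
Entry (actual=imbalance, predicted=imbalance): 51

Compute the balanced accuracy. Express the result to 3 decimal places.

Balanced accuracy = mean of per-class recall.
  nominal: recall = 68/88 = 0.7727
  bearing: recall = 87/96 = 0.9063
  gear: recall = 16/48 = 0.3333
  misalign: recall = 31/35 = 0.8857
  imbalance: recall = 51/106 = 0.4811
Mean = (0.7727 + 0.9063 + 0.3333 + 0.8857 + 0.4811) / 5 = 0.676

0.676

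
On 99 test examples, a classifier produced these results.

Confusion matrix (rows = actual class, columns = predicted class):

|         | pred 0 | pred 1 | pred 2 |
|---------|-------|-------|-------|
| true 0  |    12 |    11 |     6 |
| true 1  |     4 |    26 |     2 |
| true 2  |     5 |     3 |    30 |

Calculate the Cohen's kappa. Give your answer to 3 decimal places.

Observed agreement pₒ = trace/N = 68/99 = 0.6869
Expected agreement pₑ = Σ (rowᵢ·colᵢ)/N² = (29·21 + 32·40 + 38·38)/99² = 0.3401
κ = (pₒ − pₑ)/(1 − pₑ) = (0.6869 − 0.3401)/(1 − 0.3401) = 0.526

0.526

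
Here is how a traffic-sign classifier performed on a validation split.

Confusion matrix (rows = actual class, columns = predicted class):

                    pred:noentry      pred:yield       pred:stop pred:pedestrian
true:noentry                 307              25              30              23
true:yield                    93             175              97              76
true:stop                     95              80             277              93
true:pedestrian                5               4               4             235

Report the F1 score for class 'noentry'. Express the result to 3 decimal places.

0.694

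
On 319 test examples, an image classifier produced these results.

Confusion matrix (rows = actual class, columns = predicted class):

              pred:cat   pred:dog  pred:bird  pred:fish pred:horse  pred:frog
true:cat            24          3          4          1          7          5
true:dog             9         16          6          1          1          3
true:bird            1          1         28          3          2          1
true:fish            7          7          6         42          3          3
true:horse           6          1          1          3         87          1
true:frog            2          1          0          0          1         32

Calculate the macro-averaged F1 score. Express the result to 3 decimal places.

0.679

Per-class F1 score (2·TP/(2·TP+FP+FN)):
  cat: TP=24, FP=9+1+7+6+2=25, FN=3+4+1+7+5=20 → 48/93 = 0.5161
  dog: TP=16, FP=3+1+7+1+1=13, FN=9+6+1+1+3=20 → 32/65 = 0.4923
  bird: TP=28, FP=4+6+6+1+0=17, FN=1+1+3+2+1=8 → 56/81 = 0.6914
  fish: TP=42, FP=1+1+3+3+0=8, FN=7+7+6+3+3=26 → 84/118 = 0.7119
  horse: TP=87, FP=7+1+2+3+1=14, FN=6+1+1+3+1=12 → 174/200 = 0.8700
  frog: TP=32, FP=5+3+1+3+1=13, FN=2+1+0+0+1=4 → 64/81 = 0.7901
Macro-F1 score = mean = (0.5161 + 0.4923 + 0.6914 + 0.7119 + 0.8700 + 0.7901) / 6 = 0.679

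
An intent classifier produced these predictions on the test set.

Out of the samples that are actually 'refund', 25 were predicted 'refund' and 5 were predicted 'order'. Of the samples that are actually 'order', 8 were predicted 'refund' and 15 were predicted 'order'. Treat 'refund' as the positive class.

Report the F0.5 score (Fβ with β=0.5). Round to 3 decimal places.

Fβ = (1+β²)·TP / ((1+β²)·TP + β²·FN + FP), with β²=1/4
= 1.25·25 / (1.25·25 + 0.25·5 + 8) = 0.772

0.772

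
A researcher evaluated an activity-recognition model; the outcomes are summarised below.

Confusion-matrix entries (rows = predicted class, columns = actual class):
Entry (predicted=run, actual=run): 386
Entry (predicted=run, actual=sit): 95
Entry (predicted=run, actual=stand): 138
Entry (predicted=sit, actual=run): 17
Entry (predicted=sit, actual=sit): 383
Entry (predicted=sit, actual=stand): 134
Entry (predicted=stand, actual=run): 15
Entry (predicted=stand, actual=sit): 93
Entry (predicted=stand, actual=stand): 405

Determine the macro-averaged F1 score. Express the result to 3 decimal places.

0.706

Per-class F1 score (2·TP/(2·TP+FP+FN)):
  run: TP=386, FP=95+138=233, FN=17+15=32 → 772/1037 = 0.7445
  sit: TP=383, FP=17+134=151, FN=95+93=188 → 766/1105 = 0.6932
  stand: TP=405, FP=15+93=108, FN=138+134=272 → 810/1190 = 0.6807
Macro-F1 score = mean = (0.7445 + 0.6932 + 0.6807) / 3 = 0.706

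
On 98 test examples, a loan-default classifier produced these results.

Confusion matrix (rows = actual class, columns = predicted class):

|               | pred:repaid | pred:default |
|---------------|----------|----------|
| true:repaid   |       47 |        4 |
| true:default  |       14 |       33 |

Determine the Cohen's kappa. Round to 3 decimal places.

Observed agreement pₒ = trace/N = 80/98 = 0.8163
Expected agreement pₑ = Σ (rowᵢ·colᵢ)/N² = (51·61 + 47·37)/98² = 0.5050
κ = (pₒ − pₑ)/(1 − pₑ) = (0.8163 − 0.5050)/(1 − 0.5050) = 0.629

0.629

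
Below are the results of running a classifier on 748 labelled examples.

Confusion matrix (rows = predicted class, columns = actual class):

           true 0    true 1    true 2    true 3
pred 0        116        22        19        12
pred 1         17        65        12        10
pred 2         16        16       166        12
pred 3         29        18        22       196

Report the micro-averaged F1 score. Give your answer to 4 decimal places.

Micro-averaging pools counts across classes: ΣTP=543, ΣFP=205, ΣFN=205.
Micro-F1 score = 2·TP/(2·TP+FP+FN) on pooled counts = 0.7259 (equals overall accuracy in single-label multiclass).

0.7259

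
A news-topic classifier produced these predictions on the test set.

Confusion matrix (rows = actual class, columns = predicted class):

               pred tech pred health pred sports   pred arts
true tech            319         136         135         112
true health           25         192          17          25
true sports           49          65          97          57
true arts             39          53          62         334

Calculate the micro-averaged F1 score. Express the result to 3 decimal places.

0.549

Micro-averaging pools counts across classes: ΣTP=942, ΣFP=775, ΣFN=775.
Micro-F1 score = 2·TP/(2·TP+FP+FN) on pooled counts = 0.549 (equals overall accuracy in single-label multiclass).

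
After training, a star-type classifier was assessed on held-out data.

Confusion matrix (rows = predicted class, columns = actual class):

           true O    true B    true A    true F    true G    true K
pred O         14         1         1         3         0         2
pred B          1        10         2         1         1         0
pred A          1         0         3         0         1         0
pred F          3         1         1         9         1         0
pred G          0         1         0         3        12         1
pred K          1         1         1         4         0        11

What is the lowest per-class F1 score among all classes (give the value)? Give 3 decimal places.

Per-class F1 score (2·TP/(2·TP+FP+FN)):
  O: TP=14, FP=1+1+3+0+2=7, FN=1+1+3+0+1=6 → 28/41 = 0.6829
  B: TP=10, FP=1+2+1+1+0=5, FN=1+0+1+1+1=4 → 20/29 = 0.6897
  A: TP=3, FP=1+0+0+1+0=2, FN=1+2+1+0+1=5 → 6/13 = 0.4615
  F: TP=9, FP=3+1+1+1+0=6, FN=3+1+0+3+4=11 → 18/35 = 0.5143
  G: TP=12, FP=0+1+0+3+1=5, FN=0+1+1+1+0=3 → 24/32 = 0.7500
  K: TP=11, FP=1+1+1+4+0=7, FN=2+0+0+0+1=3 → 22/32 = 0.6875
Lowest is class 'A' with F1 score = 0.462.

0.462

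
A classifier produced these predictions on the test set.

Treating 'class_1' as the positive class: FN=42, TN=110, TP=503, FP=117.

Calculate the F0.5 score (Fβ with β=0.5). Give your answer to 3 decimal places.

0.831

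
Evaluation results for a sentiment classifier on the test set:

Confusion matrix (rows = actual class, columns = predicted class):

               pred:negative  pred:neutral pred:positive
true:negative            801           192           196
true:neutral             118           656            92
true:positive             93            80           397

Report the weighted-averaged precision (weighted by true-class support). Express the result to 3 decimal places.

0.718

Per-class precision (TP/(TP+FP)):
  negative: TP=801, FP=118+93=211 → 801/1012 = 0.7915
  neutral: TP=656, FP=192+80=272 → 656/928 = 0.7069
  positive: TP=397, FP=196+92=288 → 397/685 = 0.5796
Weighted-precision = Σ (supportᵢ/N)·precisionᵢ with N=2625: (1189/2625)·0.7915 + (866/2625)·0.7069 + (570/2625)·0.5796 = 0.718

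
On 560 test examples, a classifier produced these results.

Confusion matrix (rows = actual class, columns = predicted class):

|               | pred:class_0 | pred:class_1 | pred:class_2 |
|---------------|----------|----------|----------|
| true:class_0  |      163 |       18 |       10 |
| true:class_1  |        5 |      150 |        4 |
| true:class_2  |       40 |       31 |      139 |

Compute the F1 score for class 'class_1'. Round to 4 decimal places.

0.8380

Take TP from the diagonal, FP from the rest of the 'class_1' prediction marginal, FN from the rest of the 'class_1' actual marginal.
F1 score = 2·TP/(2·TP+FP+FN).
class_1: TP=150, FP=18+31=49, FN=5+4=9 → 300/358 = 0.83799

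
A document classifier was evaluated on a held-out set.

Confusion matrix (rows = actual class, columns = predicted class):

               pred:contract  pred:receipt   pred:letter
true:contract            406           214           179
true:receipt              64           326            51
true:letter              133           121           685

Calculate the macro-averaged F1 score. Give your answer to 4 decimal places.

0.6366

Per-class F1 score (2·TP/(2·TP+FP+FN)):
  contract: TP=406, FP=64+133=197, FN=214+179=393 → 812/1402 = 0.57917
  receipt: TP=326, FP=214+121=335, FN=64+51=115 → 652/1102 = 0.59165
  letter: TP=685, FP=179+51=230, FN=133+121=254 → 1370/1854 = 0.73894
Macro-F1 score = mean = (0.57917 + 0.59165 + 0.73894) / 3 = 0.6366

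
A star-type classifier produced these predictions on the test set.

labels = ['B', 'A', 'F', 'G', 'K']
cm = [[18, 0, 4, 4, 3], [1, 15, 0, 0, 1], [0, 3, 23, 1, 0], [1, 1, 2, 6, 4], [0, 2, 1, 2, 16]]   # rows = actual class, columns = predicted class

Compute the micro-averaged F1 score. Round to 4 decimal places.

Micro-averaging pools counts across classes: ΣTP=78, ΣFP=30, ΣFN=30.
Micro-F1 score = 2·TP/(2·TP+FP+FN) on pooled counts = 0.7222 (equals overall accuracy in single-label multiclass).

0.7222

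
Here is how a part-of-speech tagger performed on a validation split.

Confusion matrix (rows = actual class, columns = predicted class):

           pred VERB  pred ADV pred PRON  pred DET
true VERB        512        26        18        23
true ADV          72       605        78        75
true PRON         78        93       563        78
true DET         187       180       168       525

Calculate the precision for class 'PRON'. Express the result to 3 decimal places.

One-vs-rest for 'PRON': TP = diagonal; FP = other classes predicted 'PRON'; FN = 'PRON' predicted as other.
precision = TP/(TP+FP).
PRON: TP=563, FP=18+78+168=264 → 563/827 = 0.6808

0.681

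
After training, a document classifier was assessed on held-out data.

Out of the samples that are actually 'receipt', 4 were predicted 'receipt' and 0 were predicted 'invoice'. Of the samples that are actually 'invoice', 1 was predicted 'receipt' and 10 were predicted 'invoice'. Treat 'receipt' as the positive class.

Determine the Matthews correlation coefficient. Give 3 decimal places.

0.853

MCC = (TP·TN − FP·FN) / √((TP+FP)(TP+FN)(TN+FP)(TN+FN))
Numerator = 4·10 − 1·0 = 40
Denominator = √(5·4·11·10) = √2200 = 46.9042
MCC = 40 / 46.9042 = 0.853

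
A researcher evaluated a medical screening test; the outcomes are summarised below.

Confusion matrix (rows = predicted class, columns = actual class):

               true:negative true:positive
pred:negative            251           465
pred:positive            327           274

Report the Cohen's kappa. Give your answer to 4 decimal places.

Observed agreement pₒ = trace/N = 525/1317 = 0.39863
Expected agreement pₑ = Σ (rowᵢ·colᵢ)/N² = (578·716 + 739·601)/1317² = 0.49466
κ = (pₒ − pₑ)/(1 − pₑ) = (0.39863 − 0.49466)/(1 − 0.49466) = -0.1900

-0.1900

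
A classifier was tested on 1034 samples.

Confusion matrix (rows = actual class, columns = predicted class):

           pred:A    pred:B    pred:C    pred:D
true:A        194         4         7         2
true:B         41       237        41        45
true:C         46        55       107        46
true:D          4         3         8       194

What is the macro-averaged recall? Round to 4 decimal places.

Per-class recall (TP/(TP+FN)):
  A: TP=194, FN=4+7+2=13 → 194/207 = 0.93720
  B: TP=237, FN=41+41+45=127 → 237/364 = 0.65110
  C: TP=107, FN=46+55+46=147 → 107/254 = 0.42126
  D: TP=194, FN=4+3+8=15 → 194/209 = 0.92823
Macro-recall = mean = (0.93720 + 0.65110 + 0.42126 + 0.92823) / 4 = 0.7344

0.7344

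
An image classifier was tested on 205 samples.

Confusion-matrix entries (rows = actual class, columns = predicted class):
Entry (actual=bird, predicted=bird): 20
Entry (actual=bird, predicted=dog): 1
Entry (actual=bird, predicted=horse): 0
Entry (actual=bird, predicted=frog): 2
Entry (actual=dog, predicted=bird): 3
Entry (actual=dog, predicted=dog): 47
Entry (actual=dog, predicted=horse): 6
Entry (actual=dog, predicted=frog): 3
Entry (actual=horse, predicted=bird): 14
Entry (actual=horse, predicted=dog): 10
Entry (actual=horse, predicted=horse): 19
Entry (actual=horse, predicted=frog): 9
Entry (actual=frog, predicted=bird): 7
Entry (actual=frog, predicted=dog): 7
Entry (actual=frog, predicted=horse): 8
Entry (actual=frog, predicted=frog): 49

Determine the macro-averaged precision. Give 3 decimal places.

0.633

Per-class precision (TP/(TP+FP)):
  bird: TP=20, FP=3+14+7=24 → 20/44 = 0.4545
  dog: TP=47, FP=1+10+7=18 → 47/65 = 0.7231
  horse: TP=19, FP=0+6+8=14 → 19/33 = 0.5758
  frog: TP=49, FP=2+3+9=14 → 49/63 = 0.7778
Macro-precision = mean = (0.4545 + 0.7231 + 0.5758 + 0.7778) / 4 = 0.633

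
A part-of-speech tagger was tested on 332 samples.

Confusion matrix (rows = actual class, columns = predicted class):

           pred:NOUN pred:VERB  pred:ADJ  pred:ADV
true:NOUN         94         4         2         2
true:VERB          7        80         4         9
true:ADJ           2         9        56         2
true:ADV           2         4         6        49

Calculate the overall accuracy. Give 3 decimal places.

0.840

Accuracy = trace / total = (94+80+56+49=279) / 332 = 279/332 = 0.840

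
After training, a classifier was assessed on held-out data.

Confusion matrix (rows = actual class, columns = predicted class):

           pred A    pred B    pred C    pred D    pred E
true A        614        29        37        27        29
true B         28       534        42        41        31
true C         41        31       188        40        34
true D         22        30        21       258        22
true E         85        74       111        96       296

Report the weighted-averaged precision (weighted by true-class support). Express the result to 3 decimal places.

0.695

Per-class precision (TP/(TP+FP)):
  A: TP=614, FP=28+41+22+85=176 → 614/790 = 0.7772
  B: TP=534, FP=29+31+30+74=164 → 534/698 = 0.7650
  C: TP=188, FP=37+42+21+111=211 → 188/399 = 0.4712
  D: TP=258, FP=27+41+40+96=204 → 258/462 = 0.5584
  E: TP=296, FP=29+31+34+22=116 → 296/412 = 0.7184
Weighted-precision = Σ (supportᵢ/N)·precisionᵢ with N=2761: (736/2761)·0.7772 + (676/2761)·0.7650 + (334/2761)·0.4712 + (353/2761)·0.5584 + (662/2761)·0.7184 = 0.695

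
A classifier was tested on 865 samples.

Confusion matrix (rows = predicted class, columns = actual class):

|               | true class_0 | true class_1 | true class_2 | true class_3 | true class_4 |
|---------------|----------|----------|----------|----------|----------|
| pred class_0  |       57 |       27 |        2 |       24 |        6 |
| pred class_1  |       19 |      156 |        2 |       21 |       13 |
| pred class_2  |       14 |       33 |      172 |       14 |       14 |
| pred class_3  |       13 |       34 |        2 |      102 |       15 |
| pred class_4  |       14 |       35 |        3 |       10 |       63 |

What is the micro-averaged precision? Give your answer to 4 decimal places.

Micro-averaging pools counts across classes: ΣTP=550, ΣFP=315, ΣFN=315.
Micro-precision = TP/(TP+FP) on pooled counts = 0.6358 (equals overall accuracy in single-label multiclass).

0.6358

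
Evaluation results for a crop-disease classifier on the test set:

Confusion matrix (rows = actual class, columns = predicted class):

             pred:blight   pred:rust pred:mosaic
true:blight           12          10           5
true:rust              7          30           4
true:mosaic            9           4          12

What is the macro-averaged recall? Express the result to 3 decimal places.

0.552

Per-class recall (TP/(TP+FN)):
  blight: TP=12, FN=10+5=15 → 12/27 = 0.4444
  rust: TP=30, FN=7+4=11 → 30/41 = 0.7317
  mosaic: TP=12, FN=9+4=13 → 12/25 = 0.4800
Macro-recall = mean = (0.4444 + 0.7317 + 0.4800) / 3 = 0.552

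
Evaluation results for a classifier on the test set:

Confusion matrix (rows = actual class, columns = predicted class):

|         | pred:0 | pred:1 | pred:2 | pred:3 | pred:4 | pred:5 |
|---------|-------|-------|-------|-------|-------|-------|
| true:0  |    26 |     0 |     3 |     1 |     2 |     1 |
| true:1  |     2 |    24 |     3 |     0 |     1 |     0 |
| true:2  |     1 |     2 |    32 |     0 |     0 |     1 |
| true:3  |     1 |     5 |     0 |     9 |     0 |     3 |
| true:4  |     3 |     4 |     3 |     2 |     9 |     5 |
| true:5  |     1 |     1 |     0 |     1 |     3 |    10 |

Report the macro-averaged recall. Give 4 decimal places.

Per-class recall (TP/(TP+FN)):
  0: TP=26, FN=0+3+1+2+1=7 → 26/33 = 0.78788
  1: TP=24, FN=2+3+0+1+0=6 → 24/30 = 0.80000
  2: TP=32, FN=1+2+0+0+1=4 → 32/36 = 0.88889
  3: TP=9, FN=1+5+0+0+3=9 → 9/18 = 0.50000
  4: TP=9, FN=3+4+3+2+5=17 → 9/26 = 0.34615
  5: TP=10, FN=1+1+0+1+3=6 → 10/16 = 0.62500
Macro-recall = mean = (0.78788 + 0.80000 + 0.88889 + 0.50000 + 0.34615 + 0.62500) / 6 = 0.6580

0.6580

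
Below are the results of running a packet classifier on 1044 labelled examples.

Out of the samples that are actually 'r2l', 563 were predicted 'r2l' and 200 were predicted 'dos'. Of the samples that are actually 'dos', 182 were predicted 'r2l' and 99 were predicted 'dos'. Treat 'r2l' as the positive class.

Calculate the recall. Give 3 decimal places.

Recall = TP/(TP+FN) = 563/(563+200) = 563/763 = 0.738

0.738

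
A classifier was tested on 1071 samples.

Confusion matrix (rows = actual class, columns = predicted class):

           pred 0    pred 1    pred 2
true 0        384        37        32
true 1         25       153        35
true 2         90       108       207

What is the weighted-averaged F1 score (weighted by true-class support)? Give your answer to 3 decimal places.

Per-class F1 score (2·TP/(2·TP+FP+FN)):
  0: TP=384, FP=25+90=115, FN=37+32=69 → 768/952 = 0.8067
  1: TP=153, FP=37+108=145, FN=25+35=60 → 306/511 = 0.5988
  2: TP=207, FP=32+35=67, FN=90+108=198 → 414/679 = 0.6097
Weighted-F1 score = Σ (supportᵢ/N)·F1 scoreᵢ with N=1071: (453/1071)·0.8067 + (213/1071)·0.5988 + (405/1071)·0.6097 = 0.691

0.691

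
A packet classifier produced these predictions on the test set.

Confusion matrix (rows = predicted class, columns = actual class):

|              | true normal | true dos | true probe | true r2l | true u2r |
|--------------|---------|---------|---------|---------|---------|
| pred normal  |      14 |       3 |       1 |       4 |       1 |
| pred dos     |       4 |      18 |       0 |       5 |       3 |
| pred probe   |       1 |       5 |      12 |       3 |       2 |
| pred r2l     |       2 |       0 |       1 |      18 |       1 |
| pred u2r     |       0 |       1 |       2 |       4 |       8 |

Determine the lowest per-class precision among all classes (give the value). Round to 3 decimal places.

Per-class precision (TP/(TP+FP)):
  normal: TP=14, FP=3+1+4+1=9 → 14/23 = 0.6087
  dos: TP=18, FP=4+0+5+3=12 → 18/30 = 0.6000
  probe: TP=12, FP=1+5+3+2=11 → 12/23 = 0.5217
  r2l: TP=18, FP=2+0+1+1=4 → 18/22 = 0.8182
  u2r: TP=8, FP=0+1+2+4=7 → 8/15 = 0.5333
Lowest is class 'probe' with precision = 0.522.

0.522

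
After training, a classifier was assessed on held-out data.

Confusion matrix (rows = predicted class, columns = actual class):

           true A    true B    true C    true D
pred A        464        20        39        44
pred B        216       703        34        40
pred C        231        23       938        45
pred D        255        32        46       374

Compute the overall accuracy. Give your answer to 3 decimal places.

0.707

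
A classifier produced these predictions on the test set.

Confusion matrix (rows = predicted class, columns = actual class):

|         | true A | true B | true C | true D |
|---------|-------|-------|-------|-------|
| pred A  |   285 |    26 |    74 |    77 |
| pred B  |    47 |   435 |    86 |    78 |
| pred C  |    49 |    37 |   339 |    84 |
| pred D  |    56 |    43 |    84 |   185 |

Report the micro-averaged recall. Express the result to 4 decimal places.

Micro-averaging pools counts across classes: ΣTP=1244, ΣFP=741, ΣFN=741.
Micro-recall = TP/(TP+FN) on pooled counts = 0.6267 (equals overall accuracy in single-label multiclass).

0.6267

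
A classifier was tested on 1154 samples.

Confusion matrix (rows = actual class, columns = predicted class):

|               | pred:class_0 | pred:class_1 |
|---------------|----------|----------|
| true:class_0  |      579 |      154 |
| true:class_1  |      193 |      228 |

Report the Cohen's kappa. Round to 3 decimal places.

0.338

Observed agreement pₒ = trace/N = 807/1154 = 0.6993
Expected agreement pₑ = Σ (rowᵢ·colᵢ)/N² = (733·772 + 421·382)/1154² = 0.5457
κ = (pₒ − pₑ)/(1 − pₑ) = (0.6993 − 0.5457)/(1 − 0.5457) = 0.338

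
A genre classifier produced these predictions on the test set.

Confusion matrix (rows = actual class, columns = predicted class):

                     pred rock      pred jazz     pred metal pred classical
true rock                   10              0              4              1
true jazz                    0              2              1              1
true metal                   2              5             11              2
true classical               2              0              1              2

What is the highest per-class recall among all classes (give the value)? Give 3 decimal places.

Per-class recall (TP/(TP+FN)):
  rock: TP=10, FN=0+4+1=5 → 10/15 = 0.6667
  jazz: TP=2, FN=0+1+1=2 → 2/4 = 0.5000
  metal: TP=11, FN=2+5+2=9 → 11/20 = 0.5500
  classical: TP=2, FN=2+0+1=3 → 2/5 = 0.4000
Highest is class 'rock' with recall = 0.667.

0.667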